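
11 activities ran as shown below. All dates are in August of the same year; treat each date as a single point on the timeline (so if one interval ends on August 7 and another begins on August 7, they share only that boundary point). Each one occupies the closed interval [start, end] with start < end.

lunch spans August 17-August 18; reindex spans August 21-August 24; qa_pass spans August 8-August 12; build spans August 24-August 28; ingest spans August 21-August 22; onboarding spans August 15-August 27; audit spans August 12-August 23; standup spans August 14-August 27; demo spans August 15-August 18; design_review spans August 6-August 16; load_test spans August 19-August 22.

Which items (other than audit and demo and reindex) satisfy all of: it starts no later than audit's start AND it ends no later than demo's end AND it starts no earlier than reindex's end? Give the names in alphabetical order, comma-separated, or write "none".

none

Conditions: its start is no later than audit's start (X.start <= August 12) AND its end is no later than demo's end (X.end <= August 18) AND its start is no earlier than reindex's end (X.start >= August 24).
build: start August 24 <= August 12? ✗; end August 28 <= August 18? ✗; start August 24 >= August 24? ✓ → no.
design_review: start August 6 <= August 12? ✓; end August 16 <= August 18? ✓; start August 6 >= August 24? ✗ → no.
ingest: start August 21 <= August 12? ✗; end August 22 <= August 18? ✗; start August 21 >= August 24? ✗ → no.
load_test: start August 19 <= August 12? ✗; end August 22 <= August 18? ✗; start August 19 >= August 24? ✗ → no.
lunch: start August 17 <= August 12? ✗; end August 18 <= August 18? ✓; start August 17 >= August 24? ✗ → no.
onboarding: start August 15 <= August 12? ✗; end August 27 <= August 18? ✗; start August 15 >= August 24? ✗ → no.
qa_pass: start August 8 <= August 12? ✓; end August 12 <= August 18? ✓; start August 8 >= August 24? ✗ → no.
standup: start August 14 <= August 12? ✗; end August 27 <= August 18? ✗; start August 14 >= August 24? ✗ → no.
Result: none.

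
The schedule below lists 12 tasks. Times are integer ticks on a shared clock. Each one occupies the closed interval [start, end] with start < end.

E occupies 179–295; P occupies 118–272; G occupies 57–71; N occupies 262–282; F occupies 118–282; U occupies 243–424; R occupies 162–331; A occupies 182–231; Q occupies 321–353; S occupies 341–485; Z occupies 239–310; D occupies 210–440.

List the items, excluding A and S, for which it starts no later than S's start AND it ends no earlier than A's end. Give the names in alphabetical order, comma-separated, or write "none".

Conditions: its start is no later than S's start (X.start <= 341) AND its end is no earlier than A's end (X.end >= 231).
D: start 210 <= 341? ✓; end 440 >= 231? ✓ → yes.
E: start 179 <= 341? ✓; end 295 >= 231? ✓ → yes.
F: start 118 <= 341? ✓; end 282 >= 231? ✓ → yes.
G: start 57 <= 341? ✓; end 71 >= 231? ✗ → no.
N: start 262 <= 341? ✓; end 282 >= 231? ✓ → yes.
P: start 118 <= 341? ✓; end 272 >= 231? ✓ → yes.
Q: start 321 <= 341? ✓; end 353 >= 231? ✓ → yes.
R: start 162 <= 341? ✓; end 331 >= 231? ✓ → yes.
U: start 243 <= 341? ✓; end 424 >= 231? ✓ → yes.
Z: start 239 <= 341? ✓; end 310 >= 231? ✓ → yes.
Result: D, E, F, N, P, Q, R, U, Z.

D, E, F, N, P, Q, R, U, Z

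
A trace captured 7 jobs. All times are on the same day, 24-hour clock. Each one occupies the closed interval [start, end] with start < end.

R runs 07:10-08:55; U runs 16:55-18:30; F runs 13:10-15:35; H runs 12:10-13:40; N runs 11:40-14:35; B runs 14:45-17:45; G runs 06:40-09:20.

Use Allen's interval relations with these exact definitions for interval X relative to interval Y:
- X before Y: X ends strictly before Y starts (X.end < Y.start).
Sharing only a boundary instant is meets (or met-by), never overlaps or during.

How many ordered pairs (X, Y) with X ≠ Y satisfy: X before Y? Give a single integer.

Checking all 42 ordered pairs for relation 'before'; matching pairs in alphabetical order:
(F, U): F before U ✓
(G, B): G before B ✓
(G, F): G before F ✓
(G, H): G before H ✓
(G, N): G before N ✓
(G, U): G before U ✓
(H, B): H before B ✓
(H, U): H before U ✓
(N, B): N before B ✓
(N, U): N before U ✓
(R, B): R before B ✓
(R, F): R before F ✓
(R, H): R before H ✓
(R, N): R before N ✓
(R, U): R before U ✓
Count: 15.

15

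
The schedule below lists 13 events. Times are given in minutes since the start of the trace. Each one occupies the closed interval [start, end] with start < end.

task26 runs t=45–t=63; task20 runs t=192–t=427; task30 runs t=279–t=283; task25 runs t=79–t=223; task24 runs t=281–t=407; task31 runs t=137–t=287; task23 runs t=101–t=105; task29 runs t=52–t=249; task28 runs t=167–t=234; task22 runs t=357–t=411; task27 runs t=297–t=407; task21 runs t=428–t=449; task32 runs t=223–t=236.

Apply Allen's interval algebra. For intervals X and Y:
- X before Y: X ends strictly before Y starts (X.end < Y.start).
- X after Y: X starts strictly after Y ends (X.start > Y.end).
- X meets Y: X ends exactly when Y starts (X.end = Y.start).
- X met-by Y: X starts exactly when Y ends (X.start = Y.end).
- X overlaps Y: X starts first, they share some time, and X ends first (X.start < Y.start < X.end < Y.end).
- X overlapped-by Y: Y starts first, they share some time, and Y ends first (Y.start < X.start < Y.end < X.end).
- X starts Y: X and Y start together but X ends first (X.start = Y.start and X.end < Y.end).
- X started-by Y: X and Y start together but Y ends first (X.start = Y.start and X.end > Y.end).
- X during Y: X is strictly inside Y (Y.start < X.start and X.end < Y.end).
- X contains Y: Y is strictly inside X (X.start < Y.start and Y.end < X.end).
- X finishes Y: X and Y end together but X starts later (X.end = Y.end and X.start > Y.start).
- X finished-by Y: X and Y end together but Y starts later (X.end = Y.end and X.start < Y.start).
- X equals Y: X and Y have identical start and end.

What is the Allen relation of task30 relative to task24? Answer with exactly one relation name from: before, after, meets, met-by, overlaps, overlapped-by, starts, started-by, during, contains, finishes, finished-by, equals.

task30 = [t=279, t=283]; task24 = [t=281, t=407].
Compare endpoints: task30.start < task24.start, task30.start < task24.end, task30.end > task24.start, task30.end < task24.end.
That pattern is 'overlaps'.

overlaps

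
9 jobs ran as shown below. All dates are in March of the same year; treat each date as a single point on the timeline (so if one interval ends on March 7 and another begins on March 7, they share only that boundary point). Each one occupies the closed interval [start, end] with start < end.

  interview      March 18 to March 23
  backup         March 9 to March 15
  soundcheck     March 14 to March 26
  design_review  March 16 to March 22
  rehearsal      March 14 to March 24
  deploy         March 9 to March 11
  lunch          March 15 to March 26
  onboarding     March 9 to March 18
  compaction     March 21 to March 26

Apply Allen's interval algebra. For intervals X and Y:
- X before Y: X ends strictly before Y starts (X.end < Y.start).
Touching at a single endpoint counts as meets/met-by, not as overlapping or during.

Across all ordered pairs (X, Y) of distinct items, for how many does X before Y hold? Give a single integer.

Checking all 72 ordered pairs for relation 'before'; matching pairs in alphabetical order:
(backup, compaction): backup before compaction ✓
(backup, design_review): backup before design_review ✓
(backup, interview): backup before interview ✓
(deploy, compaction): deploy before compaction ✓
(deploy, design_review): deploy before design_review ✓
(deploy, interview): deploy before interview ✓
(deploy, lunch): deploy before lunch ✓
(deploy, rehearsal): deploy before rehearsal ✓
(deploy, soundcheck): deploy before soundcheck ✓
(onboarding, compaction): onboarding before compaction ✓
Count: 10.

10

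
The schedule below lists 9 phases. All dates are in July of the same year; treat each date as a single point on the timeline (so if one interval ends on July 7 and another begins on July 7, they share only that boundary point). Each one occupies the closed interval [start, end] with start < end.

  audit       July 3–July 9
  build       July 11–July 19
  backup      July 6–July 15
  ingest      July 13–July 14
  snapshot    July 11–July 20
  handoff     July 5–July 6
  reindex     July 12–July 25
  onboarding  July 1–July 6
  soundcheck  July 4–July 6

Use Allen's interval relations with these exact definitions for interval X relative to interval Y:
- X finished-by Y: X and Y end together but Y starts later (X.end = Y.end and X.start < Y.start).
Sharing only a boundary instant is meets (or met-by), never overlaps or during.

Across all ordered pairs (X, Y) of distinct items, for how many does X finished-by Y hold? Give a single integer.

Checking all 72 ordered pairs for relation 'finished-by'; matching pairs in alphabetical order:
(onboarding, handoff): onboarding finished-by handoff ✓
(onboarding, soundcheck): onboarding finished-by soundcheck ✓
(soundcheck, handoff): soundcheck finished-by handoff ✓
Count: 3.

3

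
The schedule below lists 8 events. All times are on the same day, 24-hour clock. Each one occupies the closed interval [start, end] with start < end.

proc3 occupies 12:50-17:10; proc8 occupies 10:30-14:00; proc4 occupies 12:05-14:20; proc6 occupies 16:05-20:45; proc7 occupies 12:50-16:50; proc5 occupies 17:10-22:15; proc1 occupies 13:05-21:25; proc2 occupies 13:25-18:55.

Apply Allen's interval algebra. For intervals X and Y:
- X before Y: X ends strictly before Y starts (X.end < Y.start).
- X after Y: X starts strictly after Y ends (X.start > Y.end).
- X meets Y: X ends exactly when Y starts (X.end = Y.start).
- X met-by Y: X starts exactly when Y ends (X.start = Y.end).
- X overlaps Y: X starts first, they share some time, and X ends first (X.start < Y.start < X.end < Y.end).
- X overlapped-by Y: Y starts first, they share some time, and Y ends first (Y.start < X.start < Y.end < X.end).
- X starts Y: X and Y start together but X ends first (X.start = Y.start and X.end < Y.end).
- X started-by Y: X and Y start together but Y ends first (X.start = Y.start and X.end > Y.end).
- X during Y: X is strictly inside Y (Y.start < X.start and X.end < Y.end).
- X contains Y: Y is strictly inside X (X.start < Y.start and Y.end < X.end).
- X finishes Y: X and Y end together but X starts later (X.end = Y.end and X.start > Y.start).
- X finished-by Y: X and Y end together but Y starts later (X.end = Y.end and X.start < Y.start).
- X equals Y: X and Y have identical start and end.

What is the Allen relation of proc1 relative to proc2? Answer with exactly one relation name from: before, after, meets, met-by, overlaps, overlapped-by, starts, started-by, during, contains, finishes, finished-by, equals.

contains

proc1 = [13:05, 21:25]; proc2 = [13:25, 18:55].
Compare endpoints: proc1.start < proc2.start, proc1.start < proc2.end, proc1.end > proc2.start, proc1.end > proc2.end.
That pattern is 'contains'.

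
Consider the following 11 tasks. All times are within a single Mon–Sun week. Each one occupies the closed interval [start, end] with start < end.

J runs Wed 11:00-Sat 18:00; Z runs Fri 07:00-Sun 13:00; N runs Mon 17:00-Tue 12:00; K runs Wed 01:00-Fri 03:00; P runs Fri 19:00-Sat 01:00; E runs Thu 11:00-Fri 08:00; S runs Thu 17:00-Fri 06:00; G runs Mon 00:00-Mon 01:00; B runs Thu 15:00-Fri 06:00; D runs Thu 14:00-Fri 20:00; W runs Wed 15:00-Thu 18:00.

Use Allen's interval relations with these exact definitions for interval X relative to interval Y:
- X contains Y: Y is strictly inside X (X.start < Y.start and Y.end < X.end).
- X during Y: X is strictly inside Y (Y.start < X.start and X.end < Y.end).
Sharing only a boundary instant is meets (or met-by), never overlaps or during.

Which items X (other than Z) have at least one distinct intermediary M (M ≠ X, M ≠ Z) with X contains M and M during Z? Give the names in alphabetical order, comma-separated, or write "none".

J

Target Z = [Fri 07:00, Sun 13:00].
Intermediaries M with M during Z: P.
Via P — items with X contains P: J.
Union: J.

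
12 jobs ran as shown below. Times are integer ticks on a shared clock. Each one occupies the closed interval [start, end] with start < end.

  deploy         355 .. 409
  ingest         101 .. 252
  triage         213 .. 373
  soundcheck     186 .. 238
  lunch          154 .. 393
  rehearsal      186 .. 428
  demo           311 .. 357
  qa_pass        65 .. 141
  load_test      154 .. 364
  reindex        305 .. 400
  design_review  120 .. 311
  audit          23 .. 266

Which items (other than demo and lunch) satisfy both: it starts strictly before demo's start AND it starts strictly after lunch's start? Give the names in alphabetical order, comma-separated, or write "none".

Conditions: its start is strictly before demo's start (X.start < 311) AND its start is strictly after lunch's start (X.start > 154).
audit: start 23 < 311? ✓; start 23 > 154? ✗ → no.
deploy: start 355 < 311? ✗; start 355 > 154? ✓ → no.
design_review: start 120 < 311? ✓; start 120 > 154? ✗ → no.
ingest: start 101 < 311? ✓; start 101 > 154? ✗ → no.
load_test: start 154 < 311? ✓; start 154 > 154? ✗ → no.
qa_pass: start 65 < 311? ✓; start 65 > 154? ✗ → no.
rehearsal: start 186 < 311? ✓; start 186 > 154? ✓ → yes.
reindex: start 305 < 311? ✓; start 305 > 154? ✓ → yes.
soundcheck: start 186 < 311? ✓; start 186 > 154? ✓ → yes.
triage: start 213 < 311? ✓; start 213 > 154? ✓ → yes.
Result: rehearsal, reindex, soundcheck, triage.

rehearsal, reindex, soundcheck, triage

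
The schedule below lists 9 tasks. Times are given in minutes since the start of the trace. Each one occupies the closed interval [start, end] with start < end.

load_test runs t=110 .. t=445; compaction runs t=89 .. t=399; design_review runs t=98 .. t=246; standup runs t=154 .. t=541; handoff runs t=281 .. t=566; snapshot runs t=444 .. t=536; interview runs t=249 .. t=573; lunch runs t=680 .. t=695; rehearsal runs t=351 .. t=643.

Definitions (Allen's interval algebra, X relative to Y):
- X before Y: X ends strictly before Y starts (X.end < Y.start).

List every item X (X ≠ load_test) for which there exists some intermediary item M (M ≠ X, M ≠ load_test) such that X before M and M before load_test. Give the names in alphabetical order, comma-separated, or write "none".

Target load_test = [t=110, t=445].
Intermediaries M with M before load_test: none.
Union: none.

none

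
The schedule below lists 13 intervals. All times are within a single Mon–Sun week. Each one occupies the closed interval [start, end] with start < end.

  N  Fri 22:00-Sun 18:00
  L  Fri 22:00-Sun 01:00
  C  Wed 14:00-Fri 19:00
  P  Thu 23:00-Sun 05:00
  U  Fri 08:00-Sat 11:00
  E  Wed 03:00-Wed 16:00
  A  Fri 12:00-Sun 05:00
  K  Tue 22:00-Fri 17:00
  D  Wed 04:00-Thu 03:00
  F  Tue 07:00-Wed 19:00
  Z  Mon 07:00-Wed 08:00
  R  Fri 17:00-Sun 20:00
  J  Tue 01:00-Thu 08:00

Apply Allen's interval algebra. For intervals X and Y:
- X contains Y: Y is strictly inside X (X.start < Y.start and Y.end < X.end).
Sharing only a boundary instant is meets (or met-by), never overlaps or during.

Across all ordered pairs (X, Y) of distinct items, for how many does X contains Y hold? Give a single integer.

11

Checking all 156 ordered pairs for relation 'contains'; matching pairs in alphabetical order:
(A, L): A contains L ✓
(F, E): F contains E ✓
(J, D): J contains D ✓
(J, E): J contains E ✓
(J, F): J contains F ✓
(K, D): K contains D ✓
(K, E): K contains E ✓
(P, L): P contains L ✓
(P, U): P contains U ✓
(R, L): R contains L ✓
(R, N): R contains N ✓
Count: 11.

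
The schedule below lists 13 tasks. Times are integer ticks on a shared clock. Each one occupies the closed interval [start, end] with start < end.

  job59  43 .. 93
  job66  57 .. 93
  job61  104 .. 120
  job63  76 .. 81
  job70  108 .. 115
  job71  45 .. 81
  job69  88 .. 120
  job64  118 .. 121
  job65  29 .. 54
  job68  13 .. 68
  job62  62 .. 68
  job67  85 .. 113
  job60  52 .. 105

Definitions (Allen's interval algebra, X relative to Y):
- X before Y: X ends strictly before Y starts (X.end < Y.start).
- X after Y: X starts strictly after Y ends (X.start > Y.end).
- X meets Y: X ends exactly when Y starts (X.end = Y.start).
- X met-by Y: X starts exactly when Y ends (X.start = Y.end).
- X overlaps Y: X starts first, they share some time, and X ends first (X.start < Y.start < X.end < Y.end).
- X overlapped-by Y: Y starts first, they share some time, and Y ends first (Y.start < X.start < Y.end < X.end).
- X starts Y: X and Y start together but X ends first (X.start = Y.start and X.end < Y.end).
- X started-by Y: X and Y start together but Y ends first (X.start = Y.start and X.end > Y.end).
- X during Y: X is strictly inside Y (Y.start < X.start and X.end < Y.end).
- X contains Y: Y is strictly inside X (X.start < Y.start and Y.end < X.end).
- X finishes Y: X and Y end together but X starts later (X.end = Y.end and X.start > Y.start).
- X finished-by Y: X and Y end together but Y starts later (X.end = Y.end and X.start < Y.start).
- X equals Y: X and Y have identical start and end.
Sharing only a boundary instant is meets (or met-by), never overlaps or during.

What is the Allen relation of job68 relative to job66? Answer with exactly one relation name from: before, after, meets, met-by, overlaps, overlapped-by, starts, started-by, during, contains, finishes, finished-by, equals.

overlaps

job68 = [13, 68]; job66 = [57, 93].
Compare endpoints: job68.start < job66.start, job68.start < job66.end, job68.end > job66.start, job68.end < job66.end.
That pattern is 'overlaps'.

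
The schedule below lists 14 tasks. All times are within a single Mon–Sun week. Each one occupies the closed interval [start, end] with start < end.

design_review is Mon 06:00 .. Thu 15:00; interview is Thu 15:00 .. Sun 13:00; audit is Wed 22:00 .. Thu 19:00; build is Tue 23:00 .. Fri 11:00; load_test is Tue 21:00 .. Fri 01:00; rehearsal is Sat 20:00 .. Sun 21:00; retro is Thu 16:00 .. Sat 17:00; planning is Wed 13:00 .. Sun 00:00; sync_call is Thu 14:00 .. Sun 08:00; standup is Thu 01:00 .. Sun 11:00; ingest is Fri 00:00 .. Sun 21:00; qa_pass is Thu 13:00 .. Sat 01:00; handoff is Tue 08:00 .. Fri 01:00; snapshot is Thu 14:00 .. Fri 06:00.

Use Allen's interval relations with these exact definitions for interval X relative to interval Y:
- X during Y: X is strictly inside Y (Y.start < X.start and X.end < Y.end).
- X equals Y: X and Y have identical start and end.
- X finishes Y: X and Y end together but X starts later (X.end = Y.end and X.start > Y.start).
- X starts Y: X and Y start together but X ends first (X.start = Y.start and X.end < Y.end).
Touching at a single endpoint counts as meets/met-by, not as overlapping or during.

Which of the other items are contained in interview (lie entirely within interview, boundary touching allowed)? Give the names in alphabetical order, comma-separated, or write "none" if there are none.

retro

Target interview = [Thu 15:00, Sun 13:00].
audit [Wed 22:00, Thu 19:00] → overlaps → no.
build [Tue 23:00, Fri 11:00] → overlaps → no.
design_review [Mon 06:00, Thu 15:00] → meets → no.
handoff [Tue 08:00, Fri 01:00] → overlaps → no.
ingest [Fri 00:00, Sun 21:00] → overlapped-by → no.
load_test [Tue 21:00, Fri 01:00] → overlaps → no.
planning [Wed 13:00, Sun 00:00] → overlaps → no.
qa_pass [Thu 13:00, Sat 01:00] → overlaps → no.
rehearsal [Sat 20:00, Sun 21:00] → overlapped-by → no.
retro [Thu 16:00, Sat 17:00] → during → yes.
snapshot [Thu 14:00, Fri 06:00] → overlaps → no.
standup [Thu 01:00, Sun 11:00] → overlaps → no.
sync_call [Thu 14:00, Sun 08:00] → overlaps → no.
Result: retro.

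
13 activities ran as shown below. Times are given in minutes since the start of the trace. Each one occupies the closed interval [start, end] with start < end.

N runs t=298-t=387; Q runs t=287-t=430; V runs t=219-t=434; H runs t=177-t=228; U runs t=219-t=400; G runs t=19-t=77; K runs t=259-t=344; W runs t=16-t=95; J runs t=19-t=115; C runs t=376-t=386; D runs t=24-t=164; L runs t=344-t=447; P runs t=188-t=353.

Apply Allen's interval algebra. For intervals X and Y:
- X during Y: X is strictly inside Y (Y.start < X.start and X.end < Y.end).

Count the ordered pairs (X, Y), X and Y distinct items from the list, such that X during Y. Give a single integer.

Checking all 156 ordered pairs for relation 'during'; matching pairs in alphabetical order:
(C, L): C during L ✓
(C, N): C during N ✓
(C, Q): C during Q ✓
(C, U): C during U ✓
(C, V): C during V ✓
(G, W): G during W ✓
(K, P): K during P ✓
(K, U): K during U ✓
(K, V): K during V ✓
(N, Q): N during Q ✓
(N, U): N during U ✓
(N, V): N during V ✓
(Q, V): Q during V ✓
Count: 13.

13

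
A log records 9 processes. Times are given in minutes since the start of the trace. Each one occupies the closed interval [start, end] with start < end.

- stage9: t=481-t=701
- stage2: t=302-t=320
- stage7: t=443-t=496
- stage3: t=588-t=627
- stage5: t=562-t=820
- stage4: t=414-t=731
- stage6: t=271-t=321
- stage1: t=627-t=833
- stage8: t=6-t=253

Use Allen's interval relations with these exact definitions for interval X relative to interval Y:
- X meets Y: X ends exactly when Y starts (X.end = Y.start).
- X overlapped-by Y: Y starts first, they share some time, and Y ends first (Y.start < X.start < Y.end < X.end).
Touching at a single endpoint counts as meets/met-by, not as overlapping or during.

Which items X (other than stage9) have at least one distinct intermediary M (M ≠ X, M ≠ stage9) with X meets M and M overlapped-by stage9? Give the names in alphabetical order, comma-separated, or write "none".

Target stage9 = [t=481, t=701].
Intermediaries M with M overlapped-by stage9: stage1, stage5.
Via stage1 — items with X meets stage1: stage3.
Via stage5 — items with X meets stage5: none.
Union: stage3.

stage3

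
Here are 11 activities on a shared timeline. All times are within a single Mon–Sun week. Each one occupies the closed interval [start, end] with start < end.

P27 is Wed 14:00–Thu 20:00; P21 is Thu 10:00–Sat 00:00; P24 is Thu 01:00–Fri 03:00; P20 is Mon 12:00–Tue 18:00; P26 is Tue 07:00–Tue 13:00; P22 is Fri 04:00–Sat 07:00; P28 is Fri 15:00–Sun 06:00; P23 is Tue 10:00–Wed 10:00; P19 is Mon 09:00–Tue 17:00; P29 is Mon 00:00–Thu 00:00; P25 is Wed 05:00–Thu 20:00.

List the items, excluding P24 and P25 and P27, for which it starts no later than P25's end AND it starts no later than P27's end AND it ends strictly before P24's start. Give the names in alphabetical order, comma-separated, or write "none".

Conditions: its start is no later than P25's end (X.start <= Thu 20:00) AND its start is no later than P27's end (X.start <= Thu 20:00) AND its end is strictly before P24's start (X.end < Thu 01:00).
P19: start Mon 09:00 <= Thu 20:00? ✓; start Mon 09:00 <= Thu 20:00? ✓; end Tue 17:00 < Thu 01:00? ✓ → yes.
P20: start Mon 12:00 <= Thu 20:00? ✓; start Mon 12:00 <= Thu 20:00? ✓; end Tue 18:00 < Thu 01:00? ✓ → yes.
P21: start Thu 10:00 <= Thu 20:00? ✓; start Thu 10:00 <= Thu 20:00? ✓; end Sat 00:00 < Thu 01:00? ✗ → no.
P22: start Fri 04:00 <= Thu 20:00? ✗; start Fri 04:00 <= Thu 20:00? ✗; end Sat 07:00 < Thu 01:00? ✗ → no.
P23: start Tue 10:00 <= Thu 20:00? ✓; start Tue 10:00 <= Thu 20:00? ✓; end Wed 10:00 < Thu 01:00? ✓ → yes.
P26: start Tue 07:00 <= Thu 20:00? ✓; start Tue 07:00 <= Thu 20:00? ✓; end Tue 13:00 < Thu 01:00? ✓ → yes.
P28: start Fri 15:00 <= Thu 20:00? ✗; start Fri 15:00 <= Thu 20:00? ✗; end Sun 06:00 < Thu 01:00? ✗ → no.
P29: start Mon 00:00 <= Thu 20:00? ✓; start Mon 00:00 <= Thu 20:00? ✓; end Thu 00:00 < Thu 01:00? ✓ → yes.
Result: P19, P20, P23, P26, P29.

P19, P20, P23, P26, P29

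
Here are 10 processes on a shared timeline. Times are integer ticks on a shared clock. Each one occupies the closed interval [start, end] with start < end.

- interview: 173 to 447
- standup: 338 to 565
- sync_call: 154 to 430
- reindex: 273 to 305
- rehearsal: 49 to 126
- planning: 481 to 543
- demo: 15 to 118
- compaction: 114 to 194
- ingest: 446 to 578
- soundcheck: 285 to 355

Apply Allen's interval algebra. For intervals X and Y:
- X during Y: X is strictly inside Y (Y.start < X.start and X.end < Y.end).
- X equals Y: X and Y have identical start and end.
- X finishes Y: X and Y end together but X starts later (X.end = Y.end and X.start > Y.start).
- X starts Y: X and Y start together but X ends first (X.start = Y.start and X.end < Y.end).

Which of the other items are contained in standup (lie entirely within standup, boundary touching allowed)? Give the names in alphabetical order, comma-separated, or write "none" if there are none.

planning

Target standup = [338, 565].
compaction [114, 194] → before → no.
demo [15, 118] → before → no.
ingest [446, 578] → overlapped-by → no.
interview [173, 447] → overlaps → no.
planning [481, 543] → during → yes.
rehearsal [49, 126] → before → no.
reindex [273, 305] → before → no.
soundcheck [285, 355] → overlaps → no.
sync_call [154, 430] → overlaps → no.
Result: planning.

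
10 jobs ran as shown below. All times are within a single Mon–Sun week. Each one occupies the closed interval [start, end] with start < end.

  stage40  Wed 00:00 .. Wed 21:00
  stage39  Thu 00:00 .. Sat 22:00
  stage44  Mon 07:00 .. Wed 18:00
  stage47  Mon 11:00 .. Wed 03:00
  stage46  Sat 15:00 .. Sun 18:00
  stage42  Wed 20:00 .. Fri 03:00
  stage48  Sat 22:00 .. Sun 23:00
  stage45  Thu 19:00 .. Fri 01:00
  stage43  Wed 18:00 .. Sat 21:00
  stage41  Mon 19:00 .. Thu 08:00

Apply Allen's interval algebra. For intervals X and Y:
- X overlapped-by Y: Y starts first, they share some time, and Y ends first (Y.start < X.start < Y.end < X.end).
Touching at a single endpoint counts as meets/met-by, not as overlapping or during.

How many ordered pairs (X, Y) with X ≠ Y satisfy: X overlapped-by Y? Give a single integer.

14

Checking all 90 ordered pairs for relation 'overlapped-by'; matching pairs in alphabetical order:
(stage39, stage41): stage39 overlapped-by stage41 ✓
(stage39, stage42): stage39 overlapped-by stage42 ✓
(stage39, stage43): stage39 overlapped-by stage43 ✓
(stage40, stage44): stage40 overlapped-by stage44 ✓
(stage40, stage47): stage40 overlapped-by stage47 ✓
(stage41, stage44): stage41 overlapped-by stage44 ✓
(stage41, stage47): stage41 overlapped-by stage47 ✓
(stage42, stage40): stage42 overlapped-by stage40 ✓
(stage42, stage41): stage42 overlapped-by stage41 ✓
(stage43, stage40): stage43 overlapped-by stage40 ✓
(stage43, stage41): stage43 overlapped-by stage41 ✓
(stage46, stage39): stage46 overlapped-by stage39 ✓
(stage46, stage43): stage46 overlapped-by stage43 ✓
(stage48, stage46): stage48 overlapped-by stage46 ✓
Count: 14.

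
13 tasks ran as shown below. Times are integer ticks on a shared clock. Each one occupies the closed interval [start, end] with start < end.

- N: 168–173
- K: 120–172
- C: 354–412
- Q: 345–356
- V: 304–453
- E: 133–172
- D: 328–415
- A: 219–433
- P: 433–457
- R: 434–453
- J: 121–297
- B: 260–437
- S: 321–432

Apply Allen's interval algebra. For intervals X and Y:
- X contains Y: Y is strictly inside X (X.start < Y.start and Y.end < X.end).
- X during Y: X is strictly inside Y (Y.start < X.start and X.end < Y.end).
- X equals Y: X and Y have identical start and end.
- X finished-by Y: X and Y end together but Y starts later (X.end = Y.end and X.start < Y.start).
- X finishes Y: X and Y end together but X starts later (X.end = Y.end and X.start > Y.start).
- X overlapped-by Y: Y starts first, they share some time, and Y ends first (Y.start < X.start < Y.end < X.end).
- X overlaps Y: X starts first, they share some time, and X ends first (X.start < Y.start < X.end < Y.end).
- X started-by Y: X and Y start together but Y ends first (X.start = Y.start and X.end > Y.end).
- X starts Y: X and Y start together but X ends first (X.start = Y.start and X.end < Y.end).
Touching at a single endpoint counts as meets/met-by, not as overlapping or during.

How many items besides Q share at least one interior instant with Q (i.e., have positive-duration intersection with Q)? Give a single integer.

6

Target Q = [345, 356].
A [219, 433] → contains → counts.
B [260, 437] → contains → counts.
C [354, 412] → overlapped-by → counts.
D [328, 415] → contains → counts.
E [133, 172] → before → no.
J [121, 297] → before → no.
K [120, 172] → before → no.
N [168, 173] → before → no.
P [433, 457] → after → no.
R [434, 453] → after → no.
S [321, 432] → contains → counts.
V [304, 453] → contains → counts.
Total: 6.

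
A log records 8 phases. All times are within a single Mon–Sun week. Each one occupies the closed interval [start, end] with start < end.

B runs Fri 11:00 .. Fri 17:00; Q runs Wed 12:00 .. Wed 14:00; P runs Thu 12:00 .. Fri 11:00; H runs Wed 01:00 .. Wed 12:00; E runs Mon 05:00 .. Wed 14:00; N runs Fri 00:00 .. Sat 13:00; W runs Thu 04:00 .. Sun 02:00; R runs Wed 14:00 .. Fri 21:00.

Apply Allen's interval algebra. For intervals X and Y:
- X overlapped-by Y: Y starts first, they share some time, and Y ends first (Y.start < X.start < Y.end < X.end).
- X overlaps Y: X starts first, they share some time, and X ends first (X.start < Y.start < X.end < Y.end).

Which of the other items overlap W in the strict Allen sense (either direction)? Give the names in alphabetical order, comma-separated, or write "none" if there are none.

Target W = [Thu 04:00, Sun 02:00].
B [Fri 11:00, Fri 17:00] → during → no.
E [Mon 05:00, Wed 14:00] → before → no.
H [Wed 01:00, Wed 12:00] → before → no.
N [Fri 00:00, Sat 13:00] → during → no.
P [Thu 12:00, Fri 11:00] → during → no.
Q [Wed 12:00, Wed 14:00] → before → no.
R [Wed 14:00, Fri 21:00] → overlaps → yes.
Result: R.

R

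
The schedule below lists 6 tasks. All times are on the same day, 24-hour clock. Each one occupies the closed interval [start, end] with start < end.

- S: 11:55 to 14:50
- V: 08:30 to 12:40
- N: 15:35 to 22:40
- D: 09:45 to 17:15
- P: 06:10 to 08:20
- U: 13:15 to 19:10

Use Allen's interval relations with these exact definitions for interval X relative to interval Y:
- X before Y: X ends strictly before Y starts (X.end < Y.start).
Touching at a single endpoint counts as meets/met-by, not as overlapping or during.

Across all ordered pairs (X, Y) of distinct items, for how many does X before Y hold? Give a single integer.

8

Checking all 30 ordered pairs for relation 'before'; matching pairs in alphabetical order:
(P, D): P before D ✓
(P, N): P before N ✓
(P, S): P before S ✓
(P, U): P before U ✓
(P, V): P before V ✓
(S, N): S before N ✓
(V, N): V before N ✓
(V, U): V before U ✓
Count: 8.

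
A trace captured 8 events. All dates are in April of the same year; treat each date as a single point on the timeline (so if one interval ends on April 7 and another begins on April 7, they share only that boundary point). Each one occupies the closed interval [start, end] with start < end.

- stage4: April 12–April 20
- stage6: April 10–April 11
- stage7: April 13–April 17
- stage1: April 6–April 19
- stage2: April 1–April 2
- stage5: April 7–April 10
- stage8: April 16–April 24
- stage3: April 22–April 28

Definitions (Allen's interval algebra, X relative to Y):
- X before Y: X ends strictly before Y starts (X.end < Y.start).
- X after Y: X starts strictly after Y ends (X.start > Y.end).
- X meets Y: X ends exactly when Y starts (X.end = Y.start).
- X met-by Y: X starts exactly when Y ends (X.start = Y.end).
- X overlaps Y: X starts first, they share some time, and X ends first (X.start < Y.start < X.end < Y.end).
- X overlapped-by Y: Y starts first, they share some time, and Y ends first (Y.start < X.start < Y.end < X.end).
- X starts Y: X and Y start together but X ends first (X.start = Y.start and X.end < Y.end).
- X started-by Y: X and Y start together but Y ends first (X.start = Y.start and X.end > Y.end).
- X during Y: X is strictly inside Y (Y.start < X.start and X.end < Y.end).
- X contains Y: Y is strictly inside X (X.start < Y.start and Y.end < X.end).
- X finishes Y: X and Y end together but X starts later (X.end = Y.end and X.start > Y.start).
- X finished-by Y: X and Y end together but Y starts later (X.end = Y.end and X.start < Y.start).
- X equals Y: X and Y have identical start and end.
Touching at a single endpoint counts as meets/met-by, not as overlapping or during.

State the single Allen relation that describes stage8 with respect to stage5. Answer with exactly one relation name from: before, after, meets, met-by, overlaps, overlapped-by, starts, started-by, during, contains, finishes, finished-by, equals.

after

stage8 = [April 16, April 24]; stage5 = [April 7, April 10].
Compare endpoints: stage8.start > stage5.start, stage8.start > stage5.end, stage8.end > stage5.start, stage8.end > stage5.end.
That pattern is 'after'.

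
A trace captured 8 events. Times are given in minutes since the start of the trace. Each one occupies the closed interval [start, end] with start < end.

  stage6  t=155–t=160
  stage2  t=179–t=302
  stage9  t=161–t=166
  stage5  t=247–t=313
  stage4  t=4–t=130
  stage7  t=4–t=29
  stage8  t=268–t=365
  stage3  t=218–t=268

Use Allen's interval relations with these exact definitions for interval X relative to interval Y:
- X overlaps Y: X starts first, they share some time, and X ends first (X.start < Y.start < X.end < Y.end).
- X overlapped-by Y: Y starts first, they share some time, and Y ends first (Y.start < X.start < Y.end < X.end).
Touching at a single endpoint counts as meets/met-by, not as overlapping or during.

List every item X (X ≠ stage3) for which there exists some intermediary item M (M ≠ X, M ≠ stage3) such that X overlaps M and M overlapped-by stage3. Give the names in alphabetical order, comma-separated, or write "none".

stage2

Target stage3 = [t=218, t=268].
Intermediaries M with M overlapped-by stage3: stage5.
Via stage5 — items with X overlaps stage5: stage2.
Union: stage2.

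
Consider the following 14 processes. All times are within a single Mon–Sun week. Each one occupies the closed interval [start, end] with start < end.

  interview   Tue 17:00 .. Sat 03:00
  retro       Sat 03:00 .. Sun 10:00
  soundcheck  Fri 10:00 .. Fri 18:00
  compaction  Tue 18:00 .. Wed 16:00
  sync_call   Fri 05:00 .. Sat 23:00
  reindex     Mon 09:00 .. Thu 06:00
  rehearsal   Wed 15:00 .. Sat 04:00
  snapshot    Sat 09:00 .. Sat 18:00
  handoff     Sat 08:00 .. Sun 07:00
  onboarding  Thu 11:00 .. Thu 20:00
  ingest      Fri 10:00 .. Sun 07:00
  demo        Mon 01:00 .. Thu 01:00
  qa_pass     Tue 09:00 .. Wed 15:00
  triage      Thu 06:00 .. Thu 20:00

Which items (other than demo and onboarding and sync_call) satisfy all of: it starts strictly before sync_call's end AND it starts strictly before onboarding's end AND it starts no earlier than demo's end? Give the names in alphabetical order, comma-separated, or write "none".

Conditions: its start is strictly before sync_call's end (X.start < Sat 23:00) AND its start is strictly before onboarding's end (X.start < Thu 20:00) AND its start is no earlier than demo's end (X.start >= Thu 01:00).
compaction: start Tue 18:00 < Sat 23:00? ✓; start Tue 18:00 < Thu 20:00? ✓; start Tue 18:00 >= Thu 01:00? ✗ → no.
handoff: start Sat 08:00 < Sat 23:00? ✓; start Sat 08:00 < Thu 20:00? ✗; start Sat 08:00 >= Thu 01:00? ✓ → no.
ingest: start Fri 10:00 < Sat 23:00? ✓; start Fri 10:00 < Thu 20:00? ✗; start Fri 10:00 >= Thu 01:00? ✓ → no.
interview: start Tue 17:00 < Sat 23:00? ✓; start Tue 17:00 < Thu 20:00? ✓; start Tue 17:00 >= Thu 01:00? ✗ → no.
qa_pass: start Tue 09:00 < Sat 23:00? ✓; start Tue 09:00 < Thu 20:00? ✓; start Tue 09:00 >= Thu 01:00? ✗ → no.
rehearsal: start Wed 15:00 < Sat 23:00? ✓; start Wed 15:00 < Thu 20:00? ✓; start Wed 15:00 >= Thu 01:00? ✗ → no.
reindex: start Mon 09:00 < Sat 23:00? ✓; start Mon 09:00 < Thu 20:00? ✓; start Mon 09:00 >= Thu 01:00? ✗ → no.
retro: start Sat 03:00 < Sat 23:00? ✓; start Sat 03:00 < Thu 20:00? ✗; start Sat 03:00 >= Thu 01:00? ✓ → no.
snapshot: start Sat 09:00 < Sat 23:00? ✓; start Sat 09:00 < Thu 20:00? ✗; start Sat 09:00 >= Thu 01:00? ✓ → no.
soundcheck: start Fri 10:00 < Sat 23:00? ✓; start Fri 10:00 < Thu 20:00? ✗; start Fri 10:00 >= Thu 01:00? ✓ → no.
triage: start Thu 06:00 < Sat 23:00? ✓; start Thu 06:00 < Thu 20:00? ✓; start Thu 06:00 >= Thu 01:00? ✓ → yes.
Result: triage.

triage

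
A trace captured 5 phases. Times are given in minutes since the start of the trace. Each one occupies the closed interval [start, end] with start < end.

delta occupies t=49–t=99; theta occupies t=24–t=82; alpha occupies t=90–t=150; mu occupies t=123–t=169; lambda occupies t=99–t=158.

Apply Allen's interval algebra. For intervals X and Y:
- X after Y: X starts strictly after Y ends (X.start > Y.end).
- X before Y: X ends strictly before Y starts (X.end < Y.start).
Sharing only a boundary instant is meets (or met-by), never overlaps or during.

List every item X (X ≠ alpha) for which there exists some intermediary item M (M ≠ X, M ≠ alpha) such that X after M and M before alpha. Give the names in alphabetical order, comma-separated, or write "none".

lambda, mu

Target alpha = [t=90, t=150].
Intermediaries M with M before alpha: theta.
Via theta — items with X after theta: lambda, mu.
Union: lambda, mu.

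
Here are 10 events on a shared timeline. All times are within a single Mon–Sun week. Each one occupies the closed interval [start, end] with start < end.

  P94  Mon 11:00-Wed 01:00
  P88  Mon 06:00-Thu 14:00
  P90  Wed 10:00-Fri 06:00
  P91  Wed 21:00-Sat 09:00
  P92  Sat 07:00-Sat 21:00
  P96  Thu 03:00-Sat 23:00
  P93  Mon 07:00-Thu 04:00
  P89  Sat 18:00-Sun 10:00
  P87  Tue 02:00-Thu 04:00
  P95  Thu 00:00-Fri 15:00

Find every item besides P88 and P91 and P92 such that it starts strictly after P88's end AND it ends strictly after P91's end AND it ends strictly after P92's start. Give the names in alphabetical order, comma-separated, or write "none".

Conditions: its start is strictly after P88's end (X.start > Thu 14:00) AND its end is strictly after P91's end (X.end > Sat 09:00) AND its end is strictly after P92's start (X.end > Sat 07:00).
P87: start Tue 02:00 > Thu 14:00? ✗; end Thu 04:00 > Sat 09:00? ✗; end Thu 04:00 > Sat 07:00? ✗ → no.
P89: start Sat 18:00 > Thu 14:00? ✓; end Sun 10:00 > Sat 09:00? ✓; end Sun 10:00 > Sat 07:00? ✓ → yes.
P90: start Wed 10:00 > Thu 14:00? ✗; end Fri 06:00 > Sat 09:00? ✗; end Fri 06:00 > Sat 07:00? ✗ → no.
P93: start Mon 07:00 > Thu 14:00? ✗; end Thu 04:00 > Sat 09:00? ✗; end Thu 04:00 > Sat 07:00? ✗ → no.
P94: start Mon 11:00 > Thu 14:00? ✗; end Wed 01:00 > Sat 09:00? ✗; end Wed 01:00 > Sat 07:00? ✗ → no.
P95: start Thu 00:00 > Thu 14:00? ✗; end Fri 15:00 > Sat 09:00? ✗; end Fri 15:00 > Sat 07:00? ✗ → no.
P96: start Thu 03:00 > Thu 14:00? ✗; end Sat 23:00 > Sat 09:00? ✓; end Sat 23:00 > Sat 07:00? ✓ → no.
Result: P89.

P89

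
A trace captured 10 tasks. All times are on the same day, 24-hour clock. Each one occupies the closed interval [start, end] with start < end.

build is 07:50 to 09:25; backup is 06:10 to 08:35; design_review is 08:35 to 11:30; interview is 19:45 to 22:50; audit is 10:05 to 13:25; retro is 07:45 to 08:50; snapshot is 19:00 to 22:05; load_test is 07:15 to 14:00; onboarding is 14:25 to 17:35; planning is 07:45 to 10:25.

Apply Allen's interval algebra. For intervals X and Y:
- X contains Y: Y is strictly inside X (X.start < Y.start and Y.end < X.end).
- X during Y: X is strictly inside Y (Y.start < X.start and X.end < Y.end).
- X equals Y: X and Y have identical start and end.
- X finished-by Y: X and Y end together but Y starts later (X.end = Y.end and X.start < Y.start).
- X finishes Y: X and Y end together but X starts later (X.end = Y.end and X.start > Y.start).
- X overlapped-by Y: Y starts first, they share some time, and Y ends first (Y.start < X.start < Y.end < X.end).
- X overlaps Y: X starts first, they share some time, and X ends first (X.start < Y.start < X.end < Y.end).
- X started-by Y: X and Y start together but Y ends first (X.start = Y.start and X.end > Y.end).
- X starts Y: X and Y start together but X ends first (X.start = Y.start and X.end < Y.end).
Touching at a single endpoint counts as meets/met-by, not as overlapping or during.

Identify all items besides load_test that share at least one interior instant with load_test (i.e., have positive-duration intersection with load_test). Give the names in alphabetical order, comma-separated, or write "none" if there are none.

Target load_test = [07:15, 14:00].
audit [10:05, 13:25] → during → yes.
backup [06:10, 08:35] → overlaps → yes.
build [07:50, 09:25] → during → yes.
design_review [08:35, 11:30] → during → yes.
interview [19:45, 22:50] → after → no.
onboarding [14:25, 17:35] → after → no.
planning [07:45, 10:25] → during → yes.
retro [07:45, 08:50] → during → yes.
snapshot [19:00, 22:05] → after → no.
Result: audit, backup, build, design_review, planning, retro.

audit, backup, build, design_review, planning, retro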